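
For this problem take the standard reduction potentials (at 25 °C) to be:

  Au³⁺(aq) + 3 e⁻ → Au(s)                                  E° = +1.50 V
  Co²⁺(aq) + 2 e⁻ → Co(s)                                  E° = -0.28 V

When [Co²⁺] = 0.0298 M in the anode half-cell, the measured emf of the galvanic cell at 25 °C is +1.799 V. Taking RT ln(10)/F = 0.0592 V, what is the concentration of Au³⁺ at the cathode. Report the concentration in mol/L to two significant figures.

0.047 M

Au³⁺/Au is the cathode, Co²⁺/Co the anode: E°cell = +1.78 V, n = 6.
Overall reaction: 2 Au³⁺(aq) + 3 Co(s) → 2 Au(s) + 3 Co²⁺(aq); Q = [Co²⁺]^3/[Au³⁺]^2.
From E = E° − (0.0592/n) log Q: log Q = (E° − E)·n/0.0592 = (+1.78 − (+1.799))·6/0.0592 = -1.9257.
So 2·log[Au³⁺] = 3·log(0.0298) − log Q = -4.5774 − (-1.9257) = -2.6517; log[Au³⁺] = -2.6517 / 2 = -1.3258; [Au³⁺] = 10^(-1.3258) ≈ 0.047 M.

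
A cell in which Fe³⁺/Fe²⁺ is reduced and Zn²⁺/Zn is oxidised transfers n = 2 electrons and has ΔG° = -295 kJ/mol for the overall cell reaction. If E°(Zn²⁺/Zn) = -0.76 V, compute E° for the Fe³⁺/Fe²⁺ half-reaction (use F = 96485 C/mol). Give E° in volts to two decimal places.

+0.77 V

E°cell = −ΔG°/(nF) = −(-295×10³)/((2)(96485)) = +1.529 V.
Since Fe³⁺/Fe²⁺ is the cathode and Zn²⁺/Zn the anode, E°cell = E°(Fe³⁺/Fe²⁺) − E°(Zn²⁺/Zn).
So E°(Fe³⁺/Fe²⁺) = E°cell + E°(Zn²⁺/Zn) = +1.529 + (-0.76) = +0.77 V.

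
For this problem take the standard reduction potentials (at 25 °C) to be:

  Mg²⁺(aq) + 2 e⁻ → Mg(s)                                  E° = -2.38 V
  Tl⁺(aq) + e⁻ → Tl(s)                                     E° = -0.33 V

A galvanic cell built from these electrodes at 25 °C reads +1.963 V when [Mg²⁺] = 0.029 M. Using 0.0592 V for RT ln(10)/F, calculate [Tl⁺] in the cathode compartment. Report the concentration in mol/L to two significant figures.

Tl⁺/Tl is the cathode, Mg²⁺/Mg the anode: E°cell = +2.05 V, n = 2.
Overall reaction: 2 Tl⁺(aq) + Mg(s) → 2 Tl(s) + Mg²⁺(aq); Q = [Mg²⁺]^1/[Tl⁺]^2.
From E = E° − (0.0592/n) log Q: log Q = (E° − E)·n/0.0592 = (+2.05 − (+1.963))·2/0.0592 = 2.9392.
So 2·log[Tl⁺] = 1·log(0.029) − log Q = -1.5376 − (2.9392) = -4.4768; log[Tl⁺] = -4.4768 / 2 = -2.2384; [Tl⁺] = 10^(-2.2384) ≈ 0.0058 M.

0.0058 M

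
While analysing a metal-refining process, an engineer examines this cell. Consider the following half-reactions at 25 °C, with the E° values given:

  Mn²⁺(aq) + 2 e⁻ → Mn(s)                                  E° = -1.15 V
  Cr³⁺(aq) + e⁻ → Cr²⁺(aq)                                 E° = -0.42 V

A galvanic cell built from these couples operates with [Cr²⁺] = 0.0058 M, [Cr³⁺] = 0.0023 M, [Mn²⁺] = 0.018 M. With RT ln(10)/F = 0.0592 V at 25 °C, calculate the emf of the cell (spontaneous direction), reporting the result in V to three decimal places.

Cr³⁺/Cr²⁺ is the cathode (higher E°), Mn²⁺/Mn the anode: E°cell = -0.42 − (-1.15) = +0.73 V, n = 2.
Overall: 2 Cr³⁺(aq) + Mn(s) → 2 Cr²⁺(aq) + Mn²⁺(aq)
Q = [Cr²⁺]^2·[Mn²⁺] / ([Cr³⁺]^2); log Q = -0.941.
E = E° − (0.0592/n) log Q = +0.73 − (0.0592/2)(-0.941) = +0.758 V.

+0.758 V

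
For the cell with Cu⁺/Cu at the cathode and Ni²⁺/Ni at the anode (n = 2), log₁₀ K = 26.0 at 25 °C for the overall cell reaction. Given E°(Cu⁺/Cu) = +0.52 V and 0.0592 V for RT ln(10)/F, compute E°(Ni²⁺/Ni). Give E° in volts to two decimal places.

E°cell = (0.0592/n)·log K = (0.0592/2)(26.0) = +0.770 V.
Since Cu⁺/Cu is the cathode and Ni²⁺/Ni the anode, E°cell = E°(Cu⁺/Cu) − E°(Ni²⁺/Ni).
So E°(Ni²⁺/Ni) = E°(Cu⁺/Cu) − E°cell = (+0.52) − (+0.770) = -0.25 V.

-0.25 V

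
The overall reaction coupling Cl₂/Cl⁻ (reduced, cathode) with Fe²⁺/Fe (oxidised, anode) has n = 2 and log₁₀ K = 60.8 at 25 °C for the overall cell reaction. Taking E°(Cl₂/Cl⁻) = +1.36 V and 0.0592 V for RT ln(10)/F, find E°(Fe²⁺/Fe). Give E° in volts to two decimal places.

E°cell = (0.0592/n)·log K = (0.0592/2)(60.8) = +1.800 V.
Since Cl₂/Cl⁻ is the cathode and Fe²⁺/Fe the anode, E°cell = E°(Cl₂/Cl⁻) − E°(Fe²⁺/Fe).
So E°(Fe²⁺/Fe) = E°(Cl₂/Cl⁻) − E°cell = (+1.36) − (+1.800) = -0.44 V.

-0.44 V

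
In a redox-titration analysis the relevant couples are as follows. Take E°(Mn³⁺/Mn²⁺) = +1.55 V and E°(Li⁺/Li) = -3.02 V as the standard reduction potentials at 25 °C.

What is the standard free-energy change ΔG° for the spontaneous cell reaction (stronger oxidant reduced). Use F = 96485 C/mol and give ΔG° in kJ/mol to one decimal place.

-440.9 kJ/mol

Mn³⁺/Mn²⁺ (E° = +1.55 V) is the cathode; Li⁺/Li (E° = -3.02 V) is the anode, so E°cell = +4.57 V.
Balancing electrons gives n = 1 (lcm of 1 and 1).
ΔG° = −nFE° = −(1)(96485)(+4.57) = -440,936 J = -440.9 kJ/mol.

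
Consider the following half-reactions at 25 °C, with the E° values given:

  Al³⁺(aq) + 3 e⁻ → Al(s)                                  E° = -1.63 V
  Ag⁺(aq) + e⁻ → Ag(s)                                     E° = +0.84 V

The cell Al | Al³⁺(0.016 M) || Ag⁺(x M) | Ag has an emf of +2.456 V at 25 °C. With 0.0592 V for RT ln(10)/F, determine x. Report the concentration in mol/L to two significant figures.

0.15 M

Ag⁺/Ag is the cathode, Al³⁺/Al the anode: E°cell = +2.47 V, n = 3.
Overall reaction: 3 Ag⁺(aq) + Al(s) → 3 Ag(s) + Al³⁺(aq); Q = [Al³⁺]^1/[Ag⁺]^3.
From E = E° − (0.0592/n) log Q: log Q = (E° − E)·n/0.0592 = (+2.47 − (+2.456))·3/0.0592 = 0.7095.
So 3·log[Ag⁺] = 1·log(0.016) − log Q = -1.7959 − (0.7095) = -2.5054; log[Ag⁺] = -2.5054 / 3 = -0.8351; [Ag⁺] = 10^(-0.8351) ≈ 0.15 M.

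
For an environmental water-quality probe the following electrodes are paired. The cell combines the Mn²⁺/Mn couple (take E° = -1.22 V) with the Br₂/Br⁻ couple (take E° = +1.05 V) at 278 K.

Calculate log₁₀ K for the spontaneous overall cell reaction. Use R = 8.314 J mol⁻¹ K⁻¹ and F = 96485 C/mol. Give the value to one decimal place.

82.3

Cathode: Br₂/Br⁻; anode: Mn²⁺/Mn. E°cell = (+1.05) − (-1.22) = +2.27 V, with n = 2.
ΔG° = −nFE° = −RT ln K, so ln K = nFE°/(RT) = (2)(96485)(+2.27) / ((8.314)(278)) = 189.523.
log₁₀ K = 189.523 / ln 10 = 82.3.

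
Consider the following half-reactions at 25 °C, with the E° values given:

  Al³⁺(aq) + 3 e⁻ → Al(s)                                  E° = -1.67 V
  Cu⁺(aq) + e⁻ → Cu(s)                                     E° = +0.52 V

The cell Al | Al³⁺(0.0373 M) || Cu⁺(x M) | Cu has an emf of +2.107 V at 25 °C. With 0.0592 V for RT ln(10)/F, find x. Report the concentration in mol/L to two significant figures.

0.013 M

Cu⁺/Cu is the cathode, Al³⁺/Al the anode: E°cell = +2.19 V, n = 3.
Overall reaction: 3 Cu⁺(aq) + Al(s) → 3 Cu(s) + Al³⁺(aq); Q = [Al³⁺]^1/[Cu⁺]^3.
From E = E° − (0.0592/n) log Q: log Q = (E° − E)·n/0.0592 = (+2.19 − (+2.107))·3/0.0592 = 4.2061.
So 3·log[Cu⁺] = 1·log(0.0373) − log Q = -1.4283 − (4.2061) = -5.6344; log[Cu⁺] = -5.6344 / 3 = -1.8781; [Cu⁺] = 10^(-1.8781) ≈ 0.013 M.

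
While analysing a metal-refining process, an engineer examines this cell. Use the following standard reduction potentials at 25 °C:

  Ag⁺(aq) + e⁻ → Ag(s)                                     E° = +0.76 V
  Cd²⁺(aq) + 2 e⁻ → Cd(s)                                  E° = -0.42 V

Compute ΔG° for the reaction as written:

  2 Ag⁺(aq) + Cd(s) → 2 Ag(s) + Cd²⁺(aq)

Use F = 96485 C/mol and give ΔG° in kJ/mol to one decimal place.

As written, Ag⁺/Ag is reduced (cathode) and Cd²⁺/Cd is oxidised (anode), so E°cell = (+0.76) − (-0.42) = +1.18 V.
Balancing electrons gives n = 2.
ΔG° = −nFE° = −(2)(96485)(+1.18) = -227,705 J = -227.7 kJ/mol.

-227.7 kJ/mol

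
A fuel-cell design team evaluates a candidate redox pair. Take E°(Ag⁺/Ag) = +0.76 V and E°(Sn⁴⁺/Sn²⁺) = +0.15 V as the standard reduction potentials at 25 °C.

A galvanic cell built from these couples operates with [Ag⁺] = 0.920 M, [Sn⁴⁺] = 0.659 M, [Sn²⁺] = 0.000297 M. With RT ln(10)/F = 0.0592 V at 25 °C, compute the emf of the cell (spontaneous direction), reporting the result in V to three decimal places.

+0.509 V

Ag⁺/Ag is the cathode (higher E°), Sn⁴⁺/Sn²⁺ the anode: E°cell = +0.76 − (+0.15) = +0.61 V, n = 2.
Overall: 2 Ag⁺(aq) + Sn²⁺(aq) → 2 Ag(s) + Sn⁴⁺(aq)
Q = [Sn⁴⁺] / ([Ag⁺]^2·[Sn²⁺]); log Q = 3.419.
E = E° − (0.0592/n) log Q = +0.61 − (0.0592/2)(3.419) = +0.509 V.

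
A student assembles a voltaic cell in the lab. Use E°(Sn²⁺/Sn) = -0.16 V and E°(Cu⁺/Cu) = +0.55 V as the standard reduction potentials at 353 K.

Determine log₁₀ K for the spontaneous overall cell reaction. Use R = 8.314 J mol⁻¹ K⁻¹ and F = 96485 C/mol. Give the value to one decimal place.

Cathode: Cu⁺/Cu; anode: Sn²⁺/Sn. E°cell = (+0.55) − (-0.16) = +0.71 V, with n = 2.
ΔG° = −nFE° = −RT ln K, so ln K = nFE°/(RT) = (2)(96485)(+0.71) / ((8.314)(353)) = 46.684.
log₁₀ K = 46.684 / ln 10 = 20.3.

20.3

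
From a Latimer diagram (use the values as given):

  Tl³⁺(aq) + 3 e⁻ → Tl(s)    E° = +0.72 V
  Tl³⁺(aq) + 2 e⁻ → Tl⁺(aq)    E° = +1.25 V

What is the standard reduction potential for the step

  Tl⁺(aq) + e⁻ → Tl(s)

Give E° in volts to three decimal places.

-0.340 V

Sequential free energies add, so n₃E°₃ = n₁E°₁ + n₂E°₂.
With n₃ = 3, and the known step contributing 2×(+1.25) V, the unknown satisfies 1·E° = 3×(+0.72) − 2×(+1.25) = -0.340.
E° = -0.340 / 1 = -0.340 V.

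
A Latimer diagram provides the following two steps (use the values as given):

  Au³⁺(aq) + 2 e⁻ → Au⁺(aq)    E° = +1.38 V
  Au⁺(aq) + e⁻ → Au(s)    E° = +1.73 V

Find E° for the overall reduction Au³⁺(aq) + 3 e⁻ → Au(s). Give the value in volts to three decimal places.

Since ΔG° = −nFE° is additive over sequential reductions, n₃E°₃ = n₁E°₁ + n₂E°₂.
E°₃ = (2×+1.38 + 1×+1.73) / 3 = (+4.490) / 3 = +1.497 V.
E° values themselves are not directly additive — weighting by electron count is essential.

+1.497 V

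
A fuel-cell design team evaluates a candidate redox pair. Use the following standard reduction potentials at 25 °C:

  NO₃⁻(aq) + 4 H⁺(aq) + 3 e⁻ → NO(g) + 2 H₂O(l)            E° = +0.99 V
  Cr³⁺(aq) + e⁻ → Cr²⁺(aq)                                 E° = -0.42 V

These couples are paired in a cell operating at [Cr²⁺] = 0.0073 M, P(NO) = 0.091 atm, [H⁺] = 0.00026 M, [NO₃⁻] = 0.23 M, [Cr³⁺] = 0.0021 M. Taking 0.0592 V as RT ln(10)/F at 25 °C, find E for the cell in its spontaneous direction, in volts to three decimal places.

NO₃⁻/NO is the cathode (higher E°), Cr³⁺/Cr²⁺ the anode: E°cell = +0.99 − (-0.42) = +1.41 V, n = 3.
Overall: NO₃⁻(aq) + 4 H⁺(aq) + 3 Cr²⁺(aq) → NO(g) + 2 H₂O(l) + 3 Cr³⁺(aq)
Q = P(NO)·[Cr³⁺]^3 / ([NO₃⁻]·[H⁺]^4·[Cr²⁺]^3); log Q = 12.314.
E = E° − (0.0592/n) log Q = +1.41 − (0.0592/3)(12.314) = +1.167 V.

+1.167 V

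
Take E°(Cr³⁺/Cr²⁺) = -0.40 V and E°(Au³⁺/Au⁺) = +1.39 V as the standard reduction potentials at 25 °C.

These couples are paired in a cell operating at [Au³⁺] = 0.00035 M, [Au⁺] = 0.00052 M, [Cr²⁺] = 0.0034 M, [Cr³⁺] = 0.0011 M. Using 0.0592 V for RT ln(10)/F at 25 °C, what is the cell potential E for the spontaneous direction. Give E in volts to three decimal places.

+1.814 V

Au³⁺/Au⁺ is the cathode (higher E°), Cr³⁺/Cr²⁺ the anode: E°cell = +1.39 − (-0.40) = +1.79 V, n = 2.
Overall: Au³⁺(aq) + 2 Cr²⁺(aq) → Au⁺(aq) + 2 Cr³⁺(aq)
Q = [Au⁺]·[Cr³⁺]^2 / ([Au³⁺]·[Cr²⁺]^2); log Q = -0.808.
E = E° − (0.0592/n) log Q = +1.79 − (0.0592/2)(-0.808) = +1.814 V.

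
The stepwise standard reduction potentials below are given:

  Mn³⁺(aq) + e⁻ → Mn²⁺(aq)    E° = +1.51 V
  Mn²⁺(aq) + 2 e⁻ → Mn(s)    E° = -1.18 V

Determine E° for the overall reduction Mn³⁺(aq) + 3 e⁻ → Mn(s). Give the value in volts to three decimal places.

Since ΔG° = −nFE° is additive over sequential reductions, n₃E°₃ = n₁E°₁ + n₂E°₂.
E°₃ = (1×+1.51 + 2×-1.18) / 3 = (-0.850) / 3 = -0.283 V.

-0.283 V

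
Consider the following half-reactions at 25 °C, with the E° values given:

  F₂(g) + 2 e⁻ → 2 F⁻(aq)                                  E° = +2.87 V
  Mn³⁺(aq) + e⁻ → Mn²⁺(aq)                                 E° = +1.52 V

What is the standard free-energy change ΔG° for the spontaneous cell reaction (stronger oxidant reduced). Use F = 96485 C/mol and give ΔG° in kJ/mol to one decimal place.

F₂/F⁻ (E° = +2.87 V) is the cathode; Mn³⁺/Mn²⁺ (E° = +1.52 V) is the anode, so E°cell = +1.35 V.
Balancing electrons gives n = 2 (lcm of 2 and 1).
ΔG° = −nFE° = −(2)(96485)(+1.35) = -260,510 J = -260.5 kJ/mol.

-260.5 kJ/mol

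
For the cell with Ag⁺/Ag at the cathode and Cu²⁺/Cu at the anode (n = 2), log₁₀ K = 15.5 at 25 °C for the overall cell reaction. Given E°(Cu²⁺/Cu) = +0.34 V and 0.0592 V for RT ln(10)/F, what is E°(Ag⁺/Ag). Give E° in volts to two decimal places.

+0.80 V

E°cell = (0.0592/n)·log K = (0.0592/2)(15.5) = +0.459 V.
Since Ag⁺/Ag is the cathode and Cu²⁺/Cu the anode, E°cell = E°(Ag⁺/Ag) − E°(Cu²⁺/Cu).
So E°(Ag⁺/Ag) = E°cell + E°(Cu²⁺/Cu) = +0.459 + (+0.34) = +0.80 V.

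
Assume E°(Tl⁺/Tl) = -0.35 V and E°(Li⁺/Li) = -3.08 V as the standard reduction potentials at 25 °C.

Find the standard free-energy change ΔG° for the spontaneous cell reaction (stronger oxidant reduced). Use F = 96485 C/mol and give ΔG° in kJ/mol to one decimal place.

Tl⁺/Tl (E° = -0.35 V) is the cathode; Li⁺/Li (E° = -3.08 V) is the anode, so E°cell = +2.73 V.
Balancing electrons gives n = 1 (lcm of 1 and 1).
ΔG° = −nFE° = −(1)(96485)(+2.73) = -263,404 J = -263.4 kJ/mol.

-263.4 kJ/mol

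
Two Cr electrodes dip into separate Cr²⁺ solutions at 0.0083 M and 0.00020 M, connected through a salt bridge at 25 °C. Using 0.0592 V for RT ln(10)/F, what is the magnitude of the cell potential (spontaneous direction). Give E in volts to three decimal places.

+0.048 V

For a concentration cell E°cell = 0. The 0.0083 M side is the cathode (reduction is favoured where [Cr²⁺] is higher).
With n = 2, E = −(0.0592/2) log([Cr²⁺]ₐₙ/[Cr²⁺]꜀ₐₜ) = −(0.0592/2) log(0.0002/0.0083) = −(0.0592/2)(-1.618) = +0.048 V.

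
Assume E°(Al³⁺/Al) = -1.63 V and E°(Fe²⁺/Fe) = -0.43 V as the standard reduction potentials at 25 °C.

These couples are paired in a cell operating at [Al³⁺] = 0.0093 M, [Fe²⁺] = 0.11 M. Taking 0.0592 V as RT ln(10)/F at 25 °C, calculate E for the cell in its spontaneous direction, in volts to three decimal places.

+1.212 V

Fe²⁺/Fe is the cathode (higher E°), Al³⁺/Al the anode: E°cell = -0.43 − (-1.63) = +1.20 V, n = 6.
Overall: 3 Fe²⁺(aq) + 2 Al(s) → 3 Fe(s) + 2 Al³⁺(aq)
Q = [Al³⁺]^2 / ([Fe²⁺]^3); log Q = -1.187.
E = E° − (0.0592/n) log Q = +1.20 − (0.0592/6)(-1.187) = +1.212 V.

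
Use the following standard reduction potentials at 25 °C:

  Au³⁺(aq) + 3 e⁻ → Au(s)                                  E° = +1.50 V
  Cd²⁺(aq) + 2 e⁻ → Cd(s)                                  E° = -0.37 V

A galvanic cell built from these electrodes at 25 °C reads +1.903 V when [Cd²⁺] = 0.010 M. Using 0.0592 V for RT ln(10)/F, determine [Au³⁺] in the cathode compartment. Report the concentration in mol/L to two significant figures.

0.047 M

Au³⁺/Au is the cathode, Cd²⁺/Cd the anode: E°cell = +1.87 V, n = 6.
Overall reaction: 2 Au³⁺(aq) + 3 Cd(s) → 2 Au(s) + 3 Cd²⁺(aq); Q = [Cd²⁺]^3/[Au³⁺]^2.
From E = E° − (0.0592/n) log Q: log Q = (E° − E)·n/0.0592 = (+1.87 − (+1.903))·6/0.0592 = -3.3446.
So 2·log[Au³⁺] = 3·log(0.01) − log Q = -6.0000 − (-3.3446) = -2.6554; log[Au³⁺] = -2.6554 / 2 = -1.3277; [Au³⁺] = 10^(-1.3277) ≈ 0.047 M.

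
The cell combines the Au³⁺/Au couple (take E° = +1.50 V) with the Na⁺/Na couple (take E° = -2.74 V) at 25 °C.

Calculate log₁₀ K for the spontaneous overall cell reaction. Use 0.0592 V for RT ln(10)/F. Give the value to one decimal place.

Cathode: Au³⁺/Au; anode: Na⁺/Na. E°cell = +4.24 V, n = 3.
log K = nE°cell / 0.0592 = (3)(+4.24) / 0.0592 = 214.9.

214.9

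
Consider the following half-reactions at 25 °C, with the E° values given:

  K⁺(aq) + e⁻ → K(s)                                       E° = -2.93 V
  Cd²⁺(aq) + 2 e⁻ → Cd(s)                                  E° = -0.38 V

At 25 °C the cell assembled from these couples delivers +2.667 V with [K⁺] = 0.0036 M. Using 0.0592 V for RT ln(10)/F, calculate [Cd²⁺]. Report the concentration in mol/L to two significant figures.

Cd²⁺/Cd is the cathode, K⁺/K the anode: E°cell = +2.55 V, n = 2.
Overall reaction: Cd²⁺(aq) + 2 K(s) → Cd(s) + 2 K⁺(aq); Q = [K⁺]^2/[Cd²⁺]^1.
From E = E° − (0.0592/n) log Q: log Q = (E° − E)·n/0.0592 = (+2.55 − (+2.667))·2/0.0592 = -3.9527.
So 1·log[Cd²⁺] = 2·log(0.0036) − log Q = -4.8874 − (-3.9527) = -0.9347; [Cd²⁺] = 10^(-0.9347) ≈ 0.12 M.

0.12 M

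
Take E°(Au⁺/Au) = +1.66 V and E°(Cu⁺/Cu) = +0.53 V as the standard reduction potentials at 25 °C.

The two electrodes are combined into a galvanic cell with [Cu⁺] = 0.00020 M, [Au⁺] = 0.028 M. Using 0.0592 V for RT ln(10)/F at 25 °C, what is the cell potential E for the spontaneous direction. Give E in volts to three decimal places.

Au⁺/Au is the cathode (higher E°), Cu⁺/Cu the anode: E°cell = +1.66 − (+0.53) = +1.13 V, n = 1.
Overall: Au⁺(aq) + Cu(s) → Au(s) + Cu⁺(aq)
Q = [Cu⁺] / ([Au⁺]); log Q = -2.146.
E = E° − (0.0592/n) log Q = +1.13 − (0.0592/1)(-2.146) = +1.257 V.

+1.257 V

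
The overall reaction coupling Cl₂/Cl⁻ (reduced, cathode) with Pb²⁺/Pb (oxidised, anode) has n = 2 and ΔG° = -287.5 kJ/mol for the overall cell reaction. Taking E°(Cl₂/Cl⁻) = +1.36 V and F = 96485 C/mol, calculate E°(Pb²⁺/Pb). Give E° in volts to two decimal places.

E°cell = −ΔG°/(nF) = −(-287.5×10³)/((2)(96485)) = +1.490 V.
Since Cl₂/Cl⁻ is the cathode and Pb²⁺/Pb the anode, E°cell = E°(Cl₂/Cl⁻) − E°(Pb²⁺/Pb).
So E°(Pb²⁺/Pb) = E°(Cl₂/Cl⁻) − E°cell = (+1.36) − (+1.490) = -0.13 V.

-0.13 V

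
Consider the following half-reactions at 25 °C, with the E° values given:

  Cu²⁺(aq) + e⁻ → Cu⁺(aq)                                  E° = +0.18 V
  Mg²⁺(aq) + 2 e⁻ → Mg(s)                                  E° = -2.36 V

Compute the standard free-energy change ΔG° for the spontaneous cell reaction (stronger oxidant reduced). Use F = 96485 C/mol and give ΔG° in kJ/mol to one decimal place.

-490.1 kJ/mol

Cu²⁺/Cu⁺ (E° = +0.18 V) is the cathode; Mg²⁺/Mg (E° = -2.36 V) is the anode, so E°cell = +2.54 V.
Balancing electrons gives n = 2 (lcm of 1 and 2).
ΔG° = −nFE° = −(2)(96485)(+2.54) = -490,144 J = -490.1 kJ/mol.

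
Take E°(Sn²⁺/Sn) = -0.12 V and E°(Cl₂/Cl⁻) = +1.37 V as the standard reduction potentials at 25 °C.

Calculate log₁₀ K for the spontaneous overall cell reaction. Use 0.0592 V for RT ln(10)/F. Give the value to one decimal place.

Cathode: Cl₂/Cl⁻; anode: Sn²⁺/Sn. E°cell = +1.49 V, n = 2.
log K = nE°cell / 0.0592 = (2)(+1.49) / 0.0592 = 50.3.

50.3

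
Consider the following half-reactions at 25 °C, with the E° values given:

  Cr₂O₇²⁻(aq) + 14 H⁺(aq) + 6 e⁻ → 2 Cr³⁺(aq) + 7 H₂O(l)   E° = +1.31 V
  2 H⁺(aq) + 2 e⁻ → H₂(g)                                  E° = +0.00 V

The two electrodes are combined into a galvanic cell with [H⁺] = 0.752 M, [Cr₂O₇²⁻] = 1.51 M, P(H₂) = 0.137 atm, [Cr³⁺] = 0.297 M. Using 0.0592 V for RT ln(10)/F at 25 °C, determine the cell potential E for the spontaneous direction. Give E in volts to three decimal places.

Cr₂O₇²⁻/Cr³⁺ is the cathode (higher E°), H⁺/H₂ the anode: E°cell = +1.31 − (+0.00) = +1.31 V, n = 6.
Overall: Cr₂O₇²⁻(aq) + 8 H⁺(aq) + 3 H₂(g) → 2 Cr³⁺(aq) + 7 H₂O(l)
Q = [Cr³⁺]^2 / ([Cr₂O₇²⁻]·[H⁺]^8·P(H₂)^3); log Q = 2.347.
E = E° − (0.0592/n) log Q = +1.31 − (0.0592/6)(2.347) = +1.287 V.

+1.287 V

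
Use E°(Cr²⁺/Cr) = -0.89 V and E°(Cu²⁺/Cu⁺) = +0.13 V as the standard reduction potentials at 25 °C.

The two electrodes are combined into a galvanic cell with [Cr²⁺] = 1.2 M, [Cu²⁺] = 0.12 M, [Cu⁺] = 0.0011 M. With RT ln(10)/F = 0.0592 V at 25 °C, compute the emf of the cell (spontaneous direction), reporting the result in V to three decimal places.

+1.138 V

Cu²⁺/Cu⁺ is the cathode (higher E°), Cr²⁺/Cr the anode: E°cell = +0.13 − (-0.89) = +1.02 V, n = 2.
Overall: 2 Cu²⁺(aq) + Cr(s) → 2 Cu⁺(aq) + Cr²⁺(aq)
Q = [Cu⁺]^2·[Cr²⁺] / ([Cu²⁺]^2); log Q = -3.996.
E = E° − (0.0592/n) log Q = +1.02 − (0.0592/2)(-3.996) = +1.138 V.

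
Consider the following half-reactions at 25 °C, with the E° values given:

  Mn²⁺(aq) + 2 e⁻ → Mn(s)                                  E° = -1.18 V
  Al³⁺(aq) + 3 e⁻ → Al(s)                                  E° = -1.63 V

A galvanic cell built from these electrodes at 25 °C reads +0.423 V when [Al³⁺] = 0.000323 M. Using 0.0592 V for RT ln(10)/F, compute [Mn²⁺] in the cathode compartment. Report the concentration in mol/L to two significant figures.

Mn²⁺/Mn is the cathode, Al³⁺/Al the anode: E°cell = +0.45 V, n = 6.
Overall reaction: 3 Mn²⁺(aq) + 2 Al(s) → 3 Mn(s) + 2 Al³⁺(aq); Q = [Al³⁺]^2/[Mn²⁺]^3.
From E = E° − (0.0592/n) log Q: log Q = (E° − E)·n/0.0592 = (+0.45 − (+0.423))·6/0.0592 = 2.7365.
So 3·log[Mn²⁺] = 2·log(0.000323) − log Q = -6.9816 − (2.7365) = -9.7181; log[Mn²⁺] = -9.7181 / 3 = -3.2394; [Mn²⁺] = 10^(-3.2394) ≈ 0.00058 M.

0.00058 M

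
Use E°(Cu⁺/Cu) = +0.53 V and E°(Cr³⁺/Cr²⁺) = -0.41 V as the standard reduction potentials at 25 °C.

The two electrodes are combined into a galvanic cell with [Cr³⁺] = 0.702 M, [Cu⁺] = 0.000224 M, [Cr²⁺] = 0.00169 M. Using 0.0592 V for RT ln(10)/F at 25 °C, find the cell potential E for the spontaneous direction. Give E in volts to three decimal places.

+0.569 V

Cu⁺/Cu is the cathode (higher E°), Cr³⁺/Cr²⁺ the anode: E°cell = +0.53 − (-0.41) = +0.94 V, n = 1.
Overall: Cu⁺(aq) + Cr²⁺(aq) → Cu(s) + Cr³⁺(aq)
Q = [Cr³⁺] / ([Cu⁺]·[Cr²⁺]); log Q = 6.268.
E = E° − (0.0592/n) log Q = +0.94 − (0.0592/1)(6.268) = +0.569 V.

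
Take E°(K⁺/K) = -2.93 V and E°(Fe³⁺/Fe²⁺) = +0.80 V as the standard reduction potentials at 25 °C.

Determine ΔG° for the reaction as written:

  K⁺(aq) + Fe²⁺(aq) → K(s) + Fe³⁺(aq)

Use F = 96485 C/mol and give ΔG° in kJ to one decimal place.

As written, K⁺/K is reduced (cathode) and Fe³⁺/Fe²⁺ is oxidised (anode), so E°cell = (-2.93) − (+0.80) = -3.73 V.
Balancing electrons gives n = 1.
ΔG° = −nFE° = −(1)(96485)(-3.73) = 359,889 J = +359.9 kJ.

+359.9 kJ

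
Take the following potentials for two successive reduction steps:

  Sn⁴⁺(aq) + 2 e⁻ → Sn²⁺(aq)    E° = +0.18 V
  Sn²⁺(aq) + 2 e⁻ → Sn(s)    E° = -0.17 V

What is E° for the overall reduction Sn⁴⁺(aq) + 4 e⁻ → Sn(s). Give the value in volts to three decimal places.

+0.005 V

Standard free energies of sequential steps add: ΔG°₃ = ΔG°₁ + ΔG°₂, so n₃E°₃ = n₁E°₁ + n₂E°₂.
E°₃ = (2×+0.18 + 2×-0.17) / 4 = (+0.020) / 4 = +0.005 V.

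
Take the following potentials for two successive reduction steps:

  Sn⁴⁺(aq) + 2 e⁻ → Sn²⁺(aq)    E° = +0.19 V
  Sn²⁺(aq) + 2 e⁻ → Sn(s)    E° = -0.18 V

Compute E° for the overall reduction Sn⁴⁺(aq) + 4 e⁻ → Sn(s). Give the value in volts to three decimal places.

+0.005 V

Since ΔG° = −nFE° is additive over sequential reductions, n₃E°₃ = n₁E°₁ + n₂E°₂.
E°₃ = (2×+0.19 + 2×-0.18) / 4 = (+0.020) / 4 = +0.005 V.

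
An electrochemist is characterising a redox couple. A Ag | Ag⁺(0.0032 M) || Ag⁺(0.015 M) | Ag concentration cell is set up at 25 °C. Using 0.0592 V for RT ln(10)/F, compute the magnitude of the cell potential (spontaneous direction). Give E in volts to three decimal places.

+0.040 V

For a concentration cell E°cell = 0. The 0.015 M side is the cathode (reduction is favoured where [Ag⁺] is higher).
With n = 1, E = −(0.0592/1) log([Ag⁺]ₐₙ/[Ag⁺]꜀ₐₜ) = −(0.0592/1) log(0.0032/0.015) = −(0.0592/1)(-0.671) = +0.040 V.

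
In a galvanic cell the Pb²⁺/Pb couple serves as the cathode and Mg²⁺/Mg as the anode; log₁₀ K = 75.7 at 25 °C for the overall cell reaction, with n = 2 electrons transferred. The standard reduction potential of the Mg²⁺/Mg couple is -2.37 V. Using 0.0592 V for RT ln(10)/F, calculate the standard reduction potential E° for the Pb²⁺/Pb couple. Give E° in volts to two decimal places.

-0.13 V

E°cell = (0.0592/n)·log K = (0.0592/2)(75.7) = +2.241 V.
Since Pb²⁺/Pb is the cathode and Mg²⁺/Mg the anode, E°cell = E°(Pb²⁺/Pb) − E°(Mg²⁺/Mg).
So E°(Pb²⁺/Pb) = E°cell + E°(Mg²⁺/Mg) = +2.241 + (-2.37) = -0.13 V.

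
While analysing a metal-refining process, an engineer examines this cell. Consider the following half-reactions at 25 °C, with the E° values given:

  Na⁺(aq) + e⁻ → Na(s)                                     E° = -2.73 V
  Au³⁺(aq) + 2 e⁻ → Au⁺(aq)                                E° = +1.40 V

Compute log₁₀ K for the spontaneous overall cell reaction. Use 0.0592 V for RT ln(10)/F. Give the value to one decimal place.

139.5

Cathode: Au³⁺/Au⁺; anode: Na⁺/Na. E°cell = +4.13 V, n = 2.
log K = nE°cell / 0.0592 = (2)(+4.13) / 0.0592 = 139.5.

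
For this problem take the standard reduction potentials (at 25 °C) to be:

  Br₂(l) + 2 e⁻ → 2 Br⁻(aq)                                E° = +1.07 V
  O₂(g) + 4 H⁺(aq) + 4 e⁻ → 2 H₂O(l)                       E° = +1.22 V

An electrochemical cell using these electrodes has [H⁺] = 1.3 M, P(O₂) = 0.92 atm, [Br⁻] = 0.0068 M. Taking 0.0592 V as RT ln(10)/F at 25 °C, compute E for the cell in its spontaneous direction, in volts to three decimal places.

+0.028 V

O₂/H₂O is the cathode (higher E°), Br₂/Br⁻ the anode: E°cell = +1.22 − (+1.07) = +0.15 V, n = 4.
Overall: O₂(g) + 4 H⁺(aq) + 4 Br⁻(aq) → 2 H₂O(l) + 2 Br₂(l)
Q = 1 / (P(O₂)·[H⁺]^4·[Br⁻]^4); log Q = 8.250.
E = E° − (0.0592/n) log Q = +0.15 − (0.0592/4)(8.250) = +0.028 V.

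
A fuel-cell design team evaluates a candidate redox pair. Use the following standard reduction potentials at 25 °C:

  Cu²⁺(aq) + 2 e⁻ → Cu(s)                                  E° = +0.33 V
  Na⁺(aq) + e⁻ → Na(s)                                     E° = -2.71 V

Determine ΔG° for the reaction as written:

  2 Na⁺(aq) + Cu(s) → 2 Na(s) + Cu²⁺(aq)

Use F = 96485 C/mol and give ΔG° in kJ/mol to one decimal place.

As written, Na⁺/Na is reduced (cathode) and Cu²⁺/Cu is oxidised (anode), so E°cell = (-2.71) − (+0.33) = -3.04 V.
Balancing electrons gives n = 2.
ΔG° = −nFE° = −(2)(96485)(-3.04) = 586,629 J = +586.6 kJ/mol.

+586.6 kJ/mol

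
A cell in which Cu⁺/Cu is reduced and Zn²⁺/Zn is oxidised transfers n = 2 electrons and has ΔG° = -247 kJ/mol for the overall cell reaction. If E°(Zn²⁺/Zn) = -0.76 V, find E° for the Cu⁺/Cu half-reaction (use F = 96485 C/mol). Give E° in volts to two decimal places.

+0.52 V

E°cell = −ΔG°/(nF) = −(-247×10³)/((2)(96485)) = +1.280 V.
Since Cu⁺/Cu is the cathode and Zn²⁺/Zn the anode, E°cell = E°(Cu⁺/Cu) − E°(Zn²⁺/Zn).
So E°(Cu⁺/Cu) = E°cell + E°(Zn²⁺/Zn) = +1.280 + (-0.76) = +0.52 V.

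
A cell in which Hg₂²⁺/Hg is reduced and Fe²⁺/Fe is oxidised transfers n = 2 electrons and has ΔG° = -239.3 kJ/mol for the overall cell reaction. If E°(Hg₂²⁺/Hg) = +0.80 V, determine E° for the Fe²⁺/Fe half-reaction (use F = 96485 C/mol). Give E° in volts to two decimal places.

-0.44 V

E°cell = −ΔG°/(nF) = −(-239.3×10³)/((2)(96485)) = +1.240 V.
Since Hg₂²⁺/Hg is the cathode and Fe²⁺/Fe the anode, E°cell = E°(Hg₂²⁺/Hg) − E°(Fe²⁺/Fe).
So E°(Fe²⁺/Fe) = E°(Hg₂²⁺/Hg) − E°cell = (+0.80) − (+1.240) = -0.44 V.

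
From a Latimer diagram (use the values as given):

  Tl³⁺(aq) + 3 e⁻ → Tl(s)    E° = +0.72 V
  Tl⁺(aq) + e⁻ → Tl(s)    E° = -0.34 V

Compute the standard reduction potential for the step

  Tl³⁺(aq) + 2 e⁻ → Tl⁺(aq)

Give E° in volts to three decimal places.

+1.250 V

Sequential free energies add, so n₃E°₃ = n₁E°₁ + n₂E°₂.
With n₃ = 3, and the known step contributing 1×(-0.34) V, the unknown satisfies 2·E° = 3×(+0.72) − 1×(-0.34) = +2.500.
E° = +2.500 / 2 = +1.250 V.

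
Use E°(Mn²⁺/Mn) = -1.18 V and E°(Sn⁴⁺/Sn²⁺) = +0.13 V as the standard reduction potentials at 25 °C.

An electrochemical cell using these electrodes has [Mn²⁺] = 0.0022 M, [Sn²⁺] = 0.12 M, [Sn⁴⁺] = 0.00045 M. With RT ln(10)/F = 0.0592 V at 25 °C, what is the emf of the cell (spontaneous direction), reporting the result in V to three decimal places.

+1.317 V

Sn⁴⁺/Sn²⁺ is the cathode (higher E°), Mn²⁺/Mn the anode: E°cell = +0.13 − (-1.18) = +1.31 V, n = 2.
Overall: Sn⁴⁺(aq) + Mn(s) → Sn²⁺(aq) + Mn²⁺(aq)
Q = [Sn²⁺]·[Mn²⁺] / ([Sn⁴⁺]); log Q = -0.232.
E = E° − (0.0592/n) log Q = +1.31 − (0.0592/2)(-0.232) = +1.317 V.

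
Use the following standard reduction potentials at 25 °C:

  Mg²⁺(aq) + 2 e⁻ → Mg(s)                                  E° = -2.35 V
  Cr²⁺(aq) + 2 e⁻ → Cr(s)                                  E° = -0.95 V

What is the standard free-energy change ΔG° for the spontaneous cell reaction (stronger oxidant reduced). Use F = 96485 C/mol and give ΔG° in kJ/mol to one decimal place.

-270.2 kJ/mol

Cr²⁺/Cr (E° = -0.95 V) is the cathode; Mg²⁺/Mg (E° = -2.35 V) is the anode, so E°cell = +1.40 V.
Balancing electrons gives n = 2 (lcm of 2 and 2).
ΔG° = −nFE° = −(2)(96485)(+1.40) = -270,158 J = -270.2 kJ/mol.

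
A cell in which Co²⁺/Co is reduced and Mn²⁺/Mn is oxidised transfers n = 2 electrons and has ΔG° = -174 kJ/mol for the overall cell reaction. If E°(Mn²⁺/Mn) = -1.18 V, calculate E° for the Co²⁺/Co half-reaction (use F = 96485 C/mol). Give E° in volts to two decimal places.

-0.28 V

E°cell = −ΔG°/(nF) = −(-174×10³)/((2)(96485)) = +0.902 V.
Since Co²⁺/Co is the cathode and Mn²⁺/Mn the anode, E°cell = E°(Co²⁺/Co) − E°(Mn²⁺/Mn).
So E°(Co²⁺/Co) = E°cell + E°(Mn²⁺/Mn) = +0.902 + (-1.18) = -0.28 V.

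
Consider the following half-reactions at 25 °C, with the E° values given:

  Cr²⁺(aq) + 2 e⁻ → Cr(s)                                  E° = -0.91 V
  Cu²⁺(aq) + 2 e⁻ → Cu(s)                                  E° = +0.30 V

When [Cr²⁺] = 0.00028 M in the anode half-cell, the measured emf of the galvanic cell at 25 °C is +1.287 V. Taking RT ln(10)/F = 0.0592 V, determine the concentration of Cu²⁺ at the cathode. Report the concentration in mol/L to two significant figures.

Cu²⁺/Cu is the cathode, Cr²⁺/Cr the anode: E°cell = +1.21 V, n = 2.
Overall reaction: Cu²⁺(aq) + Cr(s) → Cu(s) + Cr²⁺(aq); Q = [Cr²⁺]^1/[Cu²⁺]^1.
From E = E° − (0.0592/n) log Q: log Q = (E° − E)·n/0.0592 = (+1.21 − (+1.287))·2/0.0592 = -2.6014.
So 1·log[Cu²⁺] = 1·log(0.00028) − log Q = -3.5528 − (-2.6014) = -0.9514; [Cu²⁺] = 10^(-0.9514) ≈ 0.11 M.

0.11 M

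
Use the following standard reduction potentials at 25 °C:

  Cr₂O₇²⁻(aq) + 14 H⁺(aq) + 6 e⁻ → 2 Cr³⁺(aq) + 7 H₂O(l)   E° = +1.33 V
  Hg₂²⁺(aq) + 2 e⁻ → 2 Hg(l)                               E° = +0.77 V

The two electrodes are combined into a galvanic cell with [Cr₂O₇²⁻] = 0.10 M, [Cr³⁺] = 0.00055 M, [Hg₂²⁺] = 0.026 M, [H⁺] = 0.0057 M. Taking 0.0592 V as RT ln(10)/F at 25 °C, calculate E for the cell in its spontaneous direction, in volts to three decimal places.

+0.351 V

Cr₂O₇²⁻/Cr³⁺ is the cathode (higher E°), Hg₂²⁺/Hg the anode: E°cell = +1.33 − (+0.77) = +0.56 V, n = 6.
Overall: Cr₂O₇²⁻(aq) + 14 H⁺(aq) + 6 Hg(l) → 2 Cr³⁺(aq) + 7 H₂O(l) + 3 Hg₂²⁺(aq)
Q = [Cr³⁺]^2·[Hg₂²⁺]^3 / ([Cr₂O₇²⁻]·[H⁺]^14); log Q = 21.143.
E = E° − (0.0592/n) log Q = +0.56 − (0.0592/6)(21.143) = +0.351 V.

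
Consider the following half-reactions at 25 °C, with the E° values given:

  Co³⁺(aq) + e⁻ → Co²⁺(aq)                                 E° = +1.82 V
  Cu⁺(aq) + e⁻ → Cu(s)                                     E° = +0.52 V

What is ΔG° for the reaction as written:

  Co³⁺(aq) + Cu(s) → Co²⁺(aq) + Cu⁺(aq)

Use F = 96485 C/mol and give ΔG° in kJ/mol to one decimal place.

-125.4 kJ/mol

As written, Co³⁺/Co²⁺ is reduced (cathode) and Cu⁺/Cu is oxidised (anode), so E°cell = (+1.82) − (+0.52) = +1.30 V.
Balancing electrons gives n = 1.
ΔG° = −nFE° = −(1)(96485)(+1.30) = -125,430 J = -125.4 kJ/mol.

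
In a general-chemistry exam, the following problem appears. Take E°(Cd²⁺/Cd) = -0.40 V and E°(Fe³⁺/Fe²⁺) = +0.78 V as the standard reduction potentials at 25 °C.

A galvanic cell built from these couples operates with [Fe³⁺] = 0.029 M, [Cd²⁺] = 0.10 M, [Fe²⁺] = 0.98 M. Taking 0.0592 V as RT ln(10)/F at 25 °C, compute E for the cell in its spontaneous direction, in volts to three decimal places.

+1.119 V

Fe³⁺/Fe²⁺ is the cathode (higher E°), Cd²⁺/Cd the anode: E°cell = +0.78 − (-0.40) = +1.18 V, n = 2.
Overall: 2 Fe³⁺(aq) + Cd(s) → 2 Fe²⁺(aq) + Cd²⁺(aq)
Q = [Fe²⁺]^2·[Cd²⁺] / ([Fe³⁺]^2); log Q = 2.058.
E = E° − (0.0592/n) log Q = +1.18 − (0.0592/2)(2.058) = +1.119 V.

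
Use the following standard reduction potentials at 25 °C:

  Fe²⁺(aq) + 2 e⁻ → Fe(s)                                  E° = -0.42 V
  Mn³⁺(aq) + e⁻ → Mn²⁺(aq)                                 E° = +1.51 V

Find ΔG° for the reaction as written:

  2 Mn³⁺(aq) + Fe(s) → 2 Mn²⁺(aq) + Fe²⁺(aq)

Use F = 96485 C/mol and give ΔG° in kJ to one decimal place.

As written, Mn³⁺/Mn²⁺ is reduced (cathode) and Fe²⁺/Fe is oxidised (anode), so E°cell = (+1.51) − (-0.42) = +1.93 V.
Balancing electrons gives n = 2.
ΔG° = −nFE° = −(2)(96485)(+1.93) = -372,432 J = -372.4 kJ.

-372.4 kJ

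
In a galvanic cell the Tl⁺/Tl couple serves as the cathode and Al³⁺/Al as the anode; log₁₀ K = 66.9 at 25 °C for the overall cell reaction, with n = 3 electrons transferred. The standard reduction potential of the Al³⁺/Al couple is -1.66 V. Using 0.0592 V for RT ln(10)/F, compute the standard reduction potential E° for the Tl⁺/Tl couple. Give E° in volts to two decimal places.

E°cell = (0.0592/n)·log K = (0.0592/3)(66.9) = +1.320 V.
Since Tl⁺/Tl is the cathode and Al³⁺/Al the anode, E°cell = E°(Tl⁺/Tl) − E°(Al³⁺/Al).
So E°(Tl⁺/Tl) = E°cell + E°(Al³⁺/Al) = +1.320 + (-1.66) = -0.34 V.

-0.34 V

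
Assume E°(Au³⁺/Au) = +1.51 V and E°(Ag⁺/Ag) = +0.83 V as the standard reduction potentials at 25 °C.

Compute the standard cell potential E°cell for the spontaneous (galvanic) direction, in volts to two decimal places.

+0.68 V

The Au³⁺/Au couple has the higher reduction potential, so it is the cathode; Ag⁺/Ag is oxidised at the anode.
E°cell = E°(cathode) − E°(anode) = (+1.51) − (+0.83) = +0.68 V.
Since E°cell > 0, the reaction is spontaneous under standard conditions.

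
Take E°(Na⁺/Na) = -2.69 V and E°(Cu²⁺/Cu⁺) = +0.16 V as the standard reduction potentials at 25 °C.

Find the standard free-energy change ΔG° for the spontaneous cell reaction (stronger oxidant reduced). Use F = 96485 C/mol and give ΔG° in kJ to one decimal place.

Cu²⁺/Cu⁺ (E° = +0.16 V) is the cathode; Na⁺/Na (E° = -2.69 V) is the anode, so E°cell = +2.85 V.
Balancing electrons gives n = 1 (lcm of 1 and 1).
ΔG° = −nFE° = −(1)(96485)(+2.85) = -274,982 J = -275.0 kJ.

-275.0 kJ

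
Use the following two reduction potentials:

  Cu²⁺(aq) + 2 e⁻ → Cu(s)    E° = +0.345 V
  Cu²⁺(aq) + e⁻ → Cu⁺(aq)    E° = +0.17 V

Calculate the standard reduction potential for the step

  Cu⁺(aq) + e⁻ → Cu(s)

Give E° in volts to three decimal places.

+0.520 V

Sequential free energies add, so n₃E°₃ = n₁E°₁ + n₂E°₂.
With n₃ = 2, and the known step contributing 1×(+0.17) V, the unknown satisfies 1·E° = 2×(+0.345) − 1×(+0.17) = +0.520.
E° = +0.520 / 1 = +0.520 V.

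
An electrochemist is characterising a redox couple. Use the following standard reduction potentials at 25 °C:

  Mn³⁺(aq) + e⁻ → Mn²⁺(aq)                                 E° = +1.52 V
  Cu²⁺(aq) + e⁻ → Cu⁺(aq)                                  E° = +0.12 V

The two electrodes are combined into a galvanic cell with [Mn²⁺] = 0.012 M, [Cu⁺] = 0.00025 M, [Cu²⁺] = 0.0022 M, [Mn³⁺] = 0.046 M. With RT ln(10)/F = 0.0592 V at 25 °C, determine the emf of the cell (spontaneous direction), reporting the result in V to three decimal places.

+1.379 V

Mn³⁺/Mn²⁺ is the cathode (higher E°), Cu²⁺/Cu⁺ the anode: E°cell = +1.52 − (+0.12) = +1.40 V, n = 1.
Overall: Mn³⁺(aq) + Cu⁺(aq) → Mn²⁺(aq) + Cu²⁺(aq)
Q = [Mn²⁺]·[Cu²⁺] / ([Mn³⁺]·[Cu⁺]); log Q = 0.361.
E = E° − (0.0592/n) log Q = +1.40 − (0.0592/1)(0.361) = +1.379 V.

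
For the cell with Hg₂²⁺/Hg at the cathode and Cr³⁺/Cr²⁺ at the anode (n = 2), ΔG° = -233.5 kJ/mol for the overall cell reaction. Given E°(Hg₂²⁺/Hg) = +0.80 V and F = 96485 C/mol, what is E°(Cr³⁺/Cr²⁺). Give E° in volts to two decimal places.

E°cell = −ΔG°/(nF) = −(-233.5×10³)/((2)(96485)) = +1.210 V.
Since Hg₂²⁺/Hg is the cathode and Cr³⁺/Cr²⁺ the anode, E°cell = E°(Hg₂²⁺/Hg) − E°(Cr³⁺/Cr²⁺).
So E°(Cr³⁺/Cr²⁺) = E°(Hg₂²⁺/Hg) − E°cell = (+0.80) − (+1.210) = -0.41 V.

-0.41 V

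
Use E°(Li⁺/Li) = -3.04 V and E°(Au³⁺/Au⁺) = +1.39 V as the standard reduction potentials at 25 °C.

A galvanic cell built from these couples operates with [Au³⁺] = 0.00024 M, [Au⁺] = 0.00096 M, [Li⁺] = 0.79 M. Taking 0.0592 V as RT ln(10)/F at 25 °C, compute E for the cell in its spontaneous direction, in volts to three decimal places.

Au³⁺/Au⁺ is the cathode (higher E°), Li⁺/Li the anode: E°cell = +1.39 − (-3.04) = +4.43 V, n = 2.
Overall: Au³⁺(aq) + 2 Li(s) → Au⁺(aq) + 2 Li⁺(aq)
Q = [Au⁺]·[Li⁺]^2 / ([Au³⁺]); log Q = 0.397.
E = E° − (0.0592/n) log Q = +4.43 − (0.0592/2)(0.397) = +4.418 V.

+4.418 V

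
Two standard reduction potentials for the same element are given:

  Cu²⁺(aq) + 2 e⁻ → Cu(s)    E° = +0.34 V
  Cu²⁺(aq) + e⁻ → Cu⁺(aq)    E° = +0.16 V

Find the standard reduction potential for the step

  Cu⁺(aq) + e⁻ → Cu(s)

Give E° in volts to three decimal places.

+0.520 V

Sequential free energies add, so n₃E°₃ = n₁E°₁ + n₂E°₂.
With n₃ = 2, and the known step contributing 1×(+0.16) V, the unknown satisfies 1·E° = 2×(+0.34) − 1×(+0.16) = +0.520.
E° = +0.520 / 1 = +0.520 V.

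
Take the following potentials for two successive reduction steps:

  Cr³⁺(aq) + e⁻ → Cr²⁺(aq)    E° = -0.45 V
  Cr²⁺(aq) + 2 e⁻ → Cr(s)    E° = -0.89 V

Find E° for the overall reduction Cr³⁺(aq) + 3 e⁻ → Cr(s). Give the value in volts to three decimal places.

Standard free energies of sequential steps add: ΔG°₃ = ΔG°₁ + ΔG°₂, so n₃E°₃ = n₁E°₁ + n₂E°₂.
E°₃ = (1×-0.45 + 2×-0.89) / 3 = (-2.230) / 3 = -0.743 V.
Simply averaging or adding the two E° values would be wrong; the electron-weighted sum is required.

-0.743 V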